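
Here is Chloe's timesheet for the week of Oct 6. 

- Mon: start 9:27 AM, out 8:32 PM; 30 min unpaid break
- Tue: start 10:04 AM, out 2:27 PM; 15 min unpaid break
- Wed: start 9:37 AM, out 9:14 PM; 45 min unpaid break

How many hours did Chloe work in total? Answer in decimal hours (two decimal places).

Mon: 9:27 AM–8:32 PM = 11 h 5 min; less 30 min break → 10 h 35 min
Tue: 10:04 AM–2:27 PM = 4 h 23 min; less 15 min break → 4 h 8 min
Wed: 9:37 AM–9:14 PM = 11 h 37 min; less 45 min break → 10 h 52 min
Total: 10 h 35 min + 4 h 8 min + 10 h 52 min = 25 h 35 min.

25.58 hours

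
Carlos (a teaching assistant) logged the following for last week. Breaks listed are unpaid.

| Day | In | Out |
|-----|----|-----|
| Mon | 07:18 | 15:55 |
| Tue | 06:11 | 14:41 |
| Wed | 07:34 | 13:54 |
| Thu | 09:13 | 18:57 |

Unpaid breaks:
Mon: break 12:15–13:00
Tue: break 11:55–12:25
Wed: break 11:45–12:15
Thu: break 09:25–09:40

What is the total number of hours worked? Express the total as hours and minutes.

31 h 11 min

Mon: 07:18–15:55 = 8 h 37 min; less 45 min break → 7 h 52 min
Tue: 06:11–14:41 = 8 h 30 min; less 30 min break → 8 h 0 min
Wed: 07:34–13:54 = 6 h 20 min; less 30 min break → 5 h 50 min
Thu: 09:13–18:57 = 9 h 44 min; less 15 min break → 9 h 29 min
Total: 7 h 52 min + 8 h 0 min + 5 h 50 min + 9 h 29 min = 31 h 11 min.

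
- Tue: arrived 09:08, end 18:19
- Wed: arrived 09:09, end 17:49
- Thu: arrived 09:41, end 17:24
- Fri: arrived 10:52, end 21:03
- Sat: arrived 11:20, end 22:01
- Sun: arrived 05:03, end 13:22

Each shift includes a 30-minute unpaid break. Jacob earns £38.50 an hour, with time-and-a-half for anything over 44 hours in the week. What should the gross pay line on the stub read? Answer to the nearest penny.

Tue: 09:08–18:19 = 9 h 11 min; less 30 min break → 8 h 41 min
Wed: 09:09–17:49 = 8 h 40 min; less 30 min break → 8 h 10 min
Thu: 09:41–17:24 = 7 h 43 min; less 30 min break → 7 h 13 min
Fri: 10:52–21:03 = 10 h 11 min; less 30 min break → 9 h 41 min
Sat: 11:20–22:01 = 10 h 41 min; less 30 min break → 10 h 11 min
Sun: 05:03–13:22 = 8 h 19 min; less 30 min break → 7 h 49 min
Total worked: 51 h 45 min = 3105 min.
Regular 44 h 0 min = 2640 min at £38.50/h; overtime 7 h 45 min = 465 min at £57.75/h.
Pay = (2640 × £38.50 + 465 × £57.75) ÷ 60 = £2141.56.

£2141.56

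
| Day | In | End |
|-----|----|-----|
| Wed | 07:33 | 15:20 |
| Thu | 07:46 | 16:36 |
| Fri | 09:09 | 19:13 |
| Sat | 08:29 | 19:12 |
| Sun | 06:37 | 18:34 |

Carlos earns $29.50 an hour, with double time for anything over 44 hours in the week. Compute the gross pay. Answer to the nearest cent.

$1613.65

Wed: 07:33–15:20 = 7 h 47 min
Thu: 07:46–16:36 = 8 h 50 min
Fri: 09:09–19:13 = 10 h 4 min
Sat: 08:29–19:12 = 10 h 43 min
Sun: 06:37–18:34 = 11 h 57 min
Total worked: 49 h 21 min = 2961 min.
Regular 44 h 0 min = 2640 min at $29.50/h; overtime 5 h 21 min = 321 min at $59.00/h.
Pay = (2640 × $29.50 + 321 × $59.00) ÷ 60 = $1613.65.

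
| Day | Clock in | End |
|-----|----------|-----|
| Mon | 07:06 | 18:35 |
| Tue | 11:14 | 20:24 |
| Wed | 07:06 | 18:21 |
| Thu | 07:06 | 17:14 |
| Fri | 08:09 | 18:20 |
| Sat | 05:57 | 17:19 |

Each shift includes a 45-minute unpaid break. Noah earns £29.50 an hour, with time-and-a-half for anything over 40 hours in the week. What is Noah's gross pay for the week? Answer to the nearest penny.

Mon: 07:06–18:35 = 11 h 29 min; less 45 min break → 10 h 44 min
Tue: 11:14–20:24 = 9 h 10 min; less 45 min break → 8 h 25 min
Wed: 07:06–18:21 = 11 h 15 min; less 45 min break → 10 h 30 min
Thu: 07:06–17:14 = 10 h 8 min; less 45 min break → 9 h 23 min
Fri: 08:09–18:20 = 10 h 11 min; less 45 min break → 9 h 26 min
Sat: 05:57–17:19 = 11 h 22 min; less 45 min break → 10 h 37 min
Total worked: 59 h 5 min = 3545 min.
Regular 40 h 0 min = 2400 min at £29.50/h; overtime 19 h 5 min = 1145 min at £44.25/h.
Pay = (2400 × £29.50 + 1145 × £44.25) ÷ 60 = £2024.44.

£2024.44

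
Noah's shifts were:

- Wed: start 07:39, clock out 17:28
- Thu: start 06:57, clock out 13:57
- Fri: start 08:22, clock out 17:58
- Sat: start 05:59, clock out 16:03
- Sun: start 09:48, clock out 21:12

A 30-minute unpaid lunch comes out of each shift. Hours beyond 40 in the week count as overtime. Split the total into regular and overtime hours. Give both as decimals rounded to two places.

Wed: 07:39–17:28 = 9 h 49 min; less 30 min break → 9 h 19 min
Thu: 06:57–13:57 = 7 h 0 min; less 30 min break → 6 h 30 min
Fri: 08:22–17:58 = 9 h 36 min; less 30 min break → 9 h 6 min
Sat: 05:59–16:03 = 10 h 4 min; less 30 min break → 9 h 34 min
Sun: 09:48–21:12 = 11 h 24 min; less 30 min break → 10 h 54 min
Total worked: 45 h 23 min = 45.38 h.
Threshold 40 h → overtime 5 h 23 min, regular 40 h 0 min.

Regular 40.00 hours, overtime 5.38 hours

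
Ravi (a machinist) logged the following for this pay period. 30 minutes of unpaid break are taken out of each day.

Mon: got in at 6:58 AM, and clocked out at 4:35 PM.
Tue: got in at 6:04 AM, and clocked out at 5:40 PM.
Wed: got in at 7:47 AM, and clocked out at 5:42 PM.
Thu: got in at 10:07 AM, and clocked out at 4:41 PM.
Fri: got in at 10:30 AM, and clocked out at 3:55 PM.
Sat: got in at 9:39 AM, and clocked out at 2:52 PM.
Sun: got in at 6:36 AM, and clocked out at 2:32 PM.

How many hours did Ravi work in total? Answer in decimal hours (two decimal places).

52.77 hours

Mon: 6:58 AM–4:35 PM = 9 h 37 min; less 30 min break → 9 h 7 min
Tue: 6:04 AM–5:40 PM = 11 h 36 min; less 30 min break → 11 h 6 min
Wed: 7:47 AM–5:42 PM = 9 h 55 min; less 30 min break → 9 h 25 min
Thu: 10:07 AM–4:41 PM = 6 h 34 min; less 30 min break → 6 h 4 min
Fri: 10:30 AM–3:55 PM = 5 h 25 min; less 30 min break → 4 h 55 min
Sat: 9:39 AM–2:52 PM = 5 h 13 min; less 30 min break → 4 h 43 min
Sun: 6:36 AM–2:32 PM = 7 h 56 min; less 30 min break → 7 h 26 min
Total: 9 h 7 min + 11 h 6 min + 9 h 25 min + 6 h 4 min + 4 h 55 min + 4 h 43 min + 7 h 26 min = 52 h 46 min.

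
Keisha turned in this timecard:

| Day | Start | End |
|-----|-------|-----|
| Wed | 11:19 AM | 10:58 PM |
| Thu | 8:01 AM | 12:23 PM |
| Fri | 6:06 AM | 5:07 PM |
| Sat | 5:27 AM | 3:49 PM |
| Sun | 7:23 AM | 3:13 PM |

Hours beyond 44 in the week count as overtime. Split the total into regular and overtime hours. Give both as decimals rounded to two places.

Regular 44.00 hours, overtime 1.23 hours

Wed: 11:19 AM–10:58 PM = 11 h 39 min
Thu: 8:01 AM–12:23 PM = 4 h 22 min
Fri: 6:06 AM–5:07 PM = 11 h 1 min
Sat: 5:27 AM–3:49 PM = 10 h 22 min
Sun: 7:23 AM–3:13 PM = 7 h 50 min
Total worked: 45 h 14 min = 45.23 h.
Threshold 44 h → overtime 1 h 14 min, regular 44 h 0 min.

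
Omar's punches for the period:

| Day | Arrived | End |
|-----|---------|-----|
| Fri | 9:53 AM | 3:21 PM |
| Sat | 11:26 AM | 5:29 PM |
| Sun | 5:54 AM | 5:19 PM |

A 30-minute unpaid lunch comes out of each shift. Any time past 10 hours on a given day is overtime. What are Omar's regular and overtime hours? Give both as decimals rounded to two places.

Regular 20.52 hours, overtime 0.92 hours

Fri: 9:53 AM–3:21 PM = 5 h 28 min; less 30 min break → 4 h 58 min
Sat: 11:26 AM–5:29 PM = 6 h 3 min; less 30 min break → 5 h 33 min
Sun: 5:54 AM–5:19 PM = 11 h 25 min; less 30 min break → 10 h 55 min
Fri reg 4 h 58 min / OT 0 h 0 min; Sat reg 5 h 33 min / OT 0 h 0 min; Sun reg 10 h 0 min / OT 0 h 55 min.
Totals: regular 20 h 31 min, overtime 0 h 55 min.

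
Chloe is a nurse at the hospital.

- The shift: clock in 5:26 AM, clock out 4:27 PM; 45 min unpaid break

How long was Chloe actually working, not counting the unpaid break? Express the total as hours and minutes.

10 h 16 min

The shift: 5:26 AM–4:27 PM = 11 h 1 min; less 45 min break → 10 h 16 min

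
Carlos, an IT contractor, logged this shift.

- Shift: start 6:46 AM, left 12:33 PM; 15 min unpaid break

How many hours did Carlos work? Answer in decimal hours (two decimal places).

5.53 hours

Shift: 6:46 AM–12:33 PM = 5 h 47 min; less 15 min break → 5 h 32 min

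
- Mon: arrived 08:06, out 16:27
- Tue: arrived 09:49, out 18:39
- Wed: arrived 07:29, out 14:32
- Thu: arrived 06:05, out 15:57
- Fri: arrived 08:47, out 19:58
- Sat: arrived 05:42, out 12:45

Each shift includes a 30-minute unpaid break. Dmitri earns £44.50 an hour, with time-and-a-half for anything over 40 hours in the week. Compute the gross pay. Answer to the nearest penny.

£2403.00

Mon: 08:06–16:27 = 8 h 21 min; less 30 min break → 7 h 51 min
Tue: 09:49–18:39 = 8 h 50 min; less 30 min break → 8 h 20 min
Wed: 07:29–14:32 = 7 h 3 min; less 30 min break → 6 h 33 min
Thu: 06:05–15:57 = 9 h 52 min; less 30 min break → 9 h 22 min
Fri: 08:47–19:58 = 11 h 11 min; less 30 min break → 10 h 41 min
Sat: 05:42–12:45 = 7 h 3 min; less 30 min break → 6 h 33 min
Total worked: 49 h 20 min = 2960 min.
Regular 40 h 0 min = 2400 min at £44.50/h; overtime 9 h 20 min = 560 min at £66.75/h.
Pay = (2400 × £44.50 + 560 × £66.75) ÷ 60 = £2403.00.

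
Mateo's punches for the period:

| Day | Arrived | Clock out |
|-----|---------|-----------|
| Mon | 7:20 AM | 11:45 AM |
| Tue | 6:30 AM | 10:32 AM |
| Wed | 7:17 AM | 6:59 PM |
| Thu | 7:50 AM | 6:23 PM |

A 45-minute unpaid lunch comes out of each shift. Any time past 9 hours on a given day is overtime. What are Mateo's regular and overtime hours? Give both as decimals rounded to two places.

Mon: 7:20 AM–11:45 AM = 4 h 25 min; less 45 min break → 3 h 40 min
Tue: 6:30 AM–10:32 AM = 4 h 2 min; less 45 min break → 3 h 17 min
Wed: 7:17 AM–6:59 PM = 11 h 42 min; less 45 min break → 10 h 57 min
Thu: 7:50 AM–6:23 PM = 10 h 33 min; less 45 min break → 9 h 48 min
Mon reg 3 h 40 min / OT 0 h 0 min; Tue reg 3 h 17 min / OT 0 h 0 min; Wed reg 9 h 0 min / OT 1 h 57 min; Thu reg 9 h 0 min / OT 0 h 48 min.
Totals: regular 24 h 57 min, overtime 2 h 45 min.

Regular 24.95 hours, overtime 2.75 hours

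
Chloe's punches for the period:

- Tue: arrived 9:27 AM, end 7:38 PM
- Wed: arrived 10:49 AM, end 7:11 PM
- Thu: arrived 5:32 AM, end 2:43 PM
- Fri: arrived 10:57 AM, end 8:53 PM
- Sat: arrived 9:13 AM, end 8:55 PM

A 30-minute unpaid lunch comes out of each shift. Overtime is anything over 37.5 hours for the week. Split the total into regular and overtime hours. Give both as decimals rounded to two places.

Tue: 9:27 AM–7:38 PM = 10 h 11 min; less 30 min break → 9 h 41 min
Wed: 10:49 AM–7:11 PM = 8 h 22 min; less 30 min break → 7 h 52 min
Thu: 5:32 AM–2:43 PM = 9 h 11 min; less 30 min break → 8 h 41 min
Fri: 10:57 AM–8:53 PM = 9 h 56 min; less 30 min break → 9 h 26 min
Sat: 9:13 AM–8:55 PM = 11 h 42 min; less 30 min break → 11 h 12 min
Total worked: 46 h 52 min = 46.87 h.
Threshold 37.5 h → overtime 9 h 22 min, regular 37 h 30 min.

Regular 37.50 hours, overtime 9.37 hours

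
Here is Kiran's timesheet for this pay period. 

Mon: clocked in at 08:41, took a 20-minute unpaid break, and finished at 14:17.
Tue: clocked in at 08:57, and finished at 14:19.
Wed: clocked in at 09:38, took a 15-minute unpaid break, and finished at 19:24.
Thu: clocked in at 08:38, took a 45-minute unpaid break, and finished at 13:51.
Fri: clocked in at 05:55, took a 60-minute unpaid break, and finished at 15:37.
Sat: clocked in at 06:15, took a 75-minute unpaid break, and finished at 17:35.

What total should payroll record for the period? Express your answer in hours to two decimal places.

Mon: 08:41–14:17 = 5 h 36 min; less 20 min break → 5 h 16 min
Tue: 08:57–14:19 = 5 h 22 min
Wed: 09:38–19:24 = 9 h 46 min; less 15 min break → 9 h 31 min
Thu: 08:38–13:51 = 5 h 13 min; less 45 min break → 4 h 28 min
Fri: 05:55–15:37 = 9 h 42 min; less 60 min break → 8 h 42 min
Sat: 06:15–17:35 = 11 h 20 min; less 75 min break → 10 h 5 min
Total: 5 h 16 min + 5 h 22 min + 9 h 31 min + 4 h 28 min + 8 h 42 min + 10 h 5 min = 43 h 24 min.

43.40 hours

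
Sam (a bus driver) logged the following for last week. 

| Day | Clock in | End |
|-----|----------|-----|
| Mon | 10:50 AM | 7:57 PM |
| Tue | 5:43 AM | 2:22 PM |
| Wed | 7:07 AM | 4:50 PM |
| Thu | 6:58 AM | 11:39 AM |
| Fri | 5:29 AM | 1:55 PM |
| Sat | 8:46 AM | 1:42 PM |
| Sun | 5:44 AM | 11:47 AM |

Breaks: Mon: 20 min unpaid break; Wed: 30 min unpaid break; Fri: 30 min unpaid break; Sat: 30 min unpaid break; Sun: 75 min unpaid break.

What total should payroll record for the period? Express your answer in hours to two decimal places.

Mon: 10:50 AM–7:57 PM = 9 h 7 min; less 20 min break → 8 h 47 min
Tue: 5:43 AM–2:22 PM = 8 h 39 min
Wed: 7:07 AM–4:50 PM = 9 h 43 min; less 30 min break → 9 h 13 min
Thu: 6:58 AM–11:39 AM = 4 h 41 min
Fri: 5:29 AM–1:55 PM = 8 h 26 min; less 30 min break → 7 h 56 min
Sat: 8:46 AM–1:42 PM = 4 h 56 min; less 30 min break → 4 h 26 min
Sun: 5:44 AM–11:47 AM = 6 h 3 min; less 75 min break → 4 h 48 min
Total: 8 h 47 min + 8 h 39 min + 9 h 13 min + 4 h 41 min + 7 h 56 min + 4 h 26 min + 4 h 48 min = 48 h 30 min.

48.50 hours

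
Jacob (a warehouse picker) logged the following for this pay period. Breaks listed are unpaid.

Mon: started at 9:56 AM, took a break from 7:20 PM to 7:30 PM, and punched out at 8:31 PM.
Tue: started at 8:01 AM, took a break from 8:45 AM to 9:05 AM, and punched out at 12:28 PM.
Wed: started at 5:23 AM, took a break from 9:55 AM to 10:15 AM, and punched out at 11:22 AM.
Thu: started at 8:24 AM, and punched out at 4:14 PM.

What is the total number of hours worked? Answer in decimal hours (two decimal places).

28.02 hours

Mon: 9:56 AM–8:31 PM = 10 h 35 min; less 10 min break → 10 h 25 min
Tue: 8:01 AM–12:28 PM = 4 h 27 min; less 20 min break → 4 h 7 min
Wed: 5:23 AM–11:22 AM = 5 h 59 min; less 20 min break → 5 h 39 min
Thu: 8:24 AM–4:14 PM = 7 h 50 min
Total: 10 h 25 min + 4 h 7 min + 5 h 39 min + 7 h 50 min = 28 h 1 min.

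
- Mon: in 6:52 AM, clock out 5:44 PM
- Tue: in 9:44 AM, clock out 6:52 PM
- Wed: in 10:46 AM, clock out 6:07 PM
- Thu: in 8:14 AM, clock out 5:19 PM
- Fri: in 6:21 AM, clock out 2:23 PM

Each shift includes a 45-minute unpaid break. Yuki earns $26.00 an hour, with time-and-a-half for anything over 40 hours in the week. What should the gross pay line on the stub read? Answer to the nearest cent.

$1067.95

Mon: 6:52 AM–5:44 PM = 10 h 52 min; less 45 min break → 10 h 7 min
Tue: 9:44 AM–6:52 PM = 9 h 8 min; less 45 min break → 8 h 23 min
Wed: 10:46 AM–6:07 PM = 7 h 21 min; less 45 min break → 6 h 36 min
Thu: 8:14 AM–5:19 PM = 9 h 5 min; less 45 min break → 8 h 20 min
Fri: 6:21 AM–2:23 PM = 8 h 2 min; less 45 min break → 7 h 17 min
Total worked: 40 h 43 min = 2443 min.
Regular 40 h 0 min = 2400 min at $26.00/h; overtime 0 h 43 min = 43 min at $39.00/h.
Pay = (2400 × $26.00 + 43 × $39.00) ÷ 60 = $1067.95.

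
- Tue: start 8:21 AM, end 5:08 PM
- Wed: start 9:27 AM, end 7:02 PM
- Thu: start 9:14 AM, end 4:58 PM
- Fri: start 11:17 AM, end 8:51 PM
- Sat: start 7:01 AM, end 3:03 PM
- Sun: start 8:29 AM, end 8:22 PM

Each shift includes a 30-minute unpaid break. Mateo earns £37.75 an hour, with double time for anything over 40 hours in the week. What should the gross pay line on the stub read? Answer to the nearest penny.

£2460.04

Tue: 8:21 AM–5:08 PM = 8 h 47 min; less 30 min break → 8 h 17 min
Wed: 9:27 AM–7:02 PM = 9 h 35 min; less 30 min break → 9 h 5 min
Thu: 9:14 AM–4:58 PM = 7 h 44 min; less 30 min break → 7 h 14 min
Fri: 11:17 AM–8:51 PM = 9 h 34 min; less 30 min break → 9 h 4 min
Sat: 7:01 AM–3:03 PM = 8 h 2 min; less 30 min break → 7 h 32 min
Sun: 8:29 AM–8:22 PM = 11 h 53 min; less 30 min break → 11 h 23 min
Total worked: 52 h 35 min = 3155 min.
Regular 40 h 0 min = 2400 min at £37.75/h; overtime 12 h 35 min = 755 min at £75.50/h.
Pay = (2400 × £37.75 + 755 × £75.50) ÷ 60 = £2460.04.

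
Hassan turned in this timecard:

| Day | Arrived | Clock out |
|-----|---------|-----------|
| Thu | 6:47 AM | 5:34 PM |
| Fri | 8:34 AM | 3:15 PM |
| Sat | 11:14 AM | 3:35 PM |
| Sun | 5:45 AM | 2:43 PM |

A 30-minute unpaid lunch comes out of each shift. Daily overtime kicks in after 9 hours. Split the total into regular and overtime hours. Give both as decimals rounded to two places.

Thu: 6:47 AM–5:34 PM = 10 h 47 min; less 30 min break → 10 h 17 min
Fri: 8:34 AM–3:15 PM = 6 h 41 min; less 30 min break → 6 h 11 min
Sat: 11:14 AM–3:35 PM = 4 h 21 min; less 30 min break → 3 h 51 min
Sun: 5:45 AM–2:43 PM = 8 h 58 min; less 30 min break → 8 h 28 min
Thu reg 9 h 0 min / OT 1 h 17 min; Fri reg 6 h 11 min / OT 0 h 0 min; Sat reg 3 h 51 min / OT 0 h 0 min; Sun reg 8 h 28 min / OT 0 h 0 min.
Totals: regular 27 h 30 min, overtime 1 h 17 min.

Regular 27.50 hours, overtime 1.28 hours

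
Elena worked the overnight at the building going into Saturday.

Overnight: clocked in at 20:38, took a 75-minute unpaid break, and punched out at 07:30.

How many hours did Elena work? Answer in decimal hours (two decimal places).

9.62 hours

Overnight: 20:38 → midnight = 3 h 22 min; midnight → 07:30 = 7 h 30 min; span 10 h 52 min; less 75 min break → 9 h 37 min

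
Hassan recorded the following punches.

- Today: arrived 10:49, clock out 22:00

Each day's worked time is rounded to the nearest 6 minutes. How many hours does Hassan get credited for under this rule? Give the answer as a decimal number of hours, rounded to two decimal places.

11.20 hours

Today: 10:49–22:00 = 11 h 11 min → rounds to 11 h 12 min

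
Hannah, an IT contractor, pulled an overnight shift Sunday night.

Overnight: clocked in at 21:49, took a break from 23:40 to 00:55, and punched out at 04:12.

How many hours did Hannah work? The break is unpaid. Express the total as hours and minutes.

Overnight: 21:49 → midnight = 2 h 11 min; midnight → 04:12 = 4 h 12 min; span 6 h 23 min; less 75 min break → 5 h 8 min

5 h 8 min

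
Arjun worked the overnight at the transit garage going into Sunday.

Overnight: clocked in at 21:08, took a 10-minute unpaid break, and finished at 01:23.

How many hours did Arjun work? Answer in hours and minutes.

4 h 5 min

Overnight: 21:08 → midnight = 2 h 52 min; midnight → 01:23 = 1 h 23 min; span 4 h 15 min; less 10 min break → 4 h 5 min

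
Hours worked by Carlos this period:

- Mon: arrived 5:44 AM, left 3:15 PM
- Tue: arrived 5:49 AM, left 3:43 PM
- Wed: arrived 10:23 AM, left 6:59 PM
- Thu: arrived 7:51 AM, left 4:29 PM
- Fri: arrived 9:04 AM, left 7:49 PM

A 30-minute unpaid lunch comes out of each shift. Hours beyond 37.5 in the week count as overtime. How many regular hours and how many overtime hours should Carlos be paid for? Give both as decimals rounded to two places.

Mon: 5:44 AM–3:15 PM = 9 h 31 min; less 30 min break → 9 h 1 min
Tue: 5:49 AM–3:43 PM = 9 h 54 min; less 30 min break → 9 h 24 min
Wed: 10:23 AM–6:59 PM = 8 h 36 min; less 30 min break → 8 h 6 min
Thu: 7:51 AM–4:29 PM = 8 h 38 min; less 30 min break → 8 h 8 min
Fri: 9:04 AM–7:49 PM = 10 h 45 min; less 30 min break → 10 h 15 min
Total worked: 44 h 54 min = 44.90 h.
Threshold 37.5 h → overtime 7 h 24 min, regular 37 h 30 min.

Regular 37.50 hours, overtime 7.40 hours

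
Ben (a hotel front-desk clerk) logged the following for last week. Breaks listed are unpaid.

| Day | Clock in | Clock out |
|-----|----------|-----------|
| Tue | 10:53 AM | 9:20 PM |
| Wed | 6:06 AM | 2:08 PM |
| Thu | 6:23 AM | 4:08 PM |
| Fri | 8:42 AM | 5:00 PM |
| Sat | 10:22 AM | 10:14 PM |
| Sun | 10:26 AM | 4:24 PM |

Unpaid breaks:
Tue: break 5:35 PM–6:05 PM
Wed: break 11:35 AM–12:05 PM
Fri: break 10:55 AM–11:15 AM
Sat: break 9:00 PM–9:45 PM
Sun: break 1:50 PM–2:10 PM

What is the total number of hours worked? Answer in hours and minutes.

Tue: 10:53 AM–9:20 PM = 10 h 27 min; less 30 min break → 9 h 57 min
Wed: 6:06 AM–2:08 PM = 8 h 2 min; less 30 min break → 7 h 32 min
Thu: 6:23 AM–4:08 PM = 9 h 45 min
Fri: 8:42 AM–5:00 PM = 8 h 18 min; less 20 min break → 7 h 58 min
Sat: 10:22 AM–10:14 PM = 11 h 52 min; less 45 min break → 11 h 7 min
Sun: 10:26 AM–4:24 PM = 5 h 58 min; less 20 min break → 5 h 38 min
Total: 9 h 57 min + 7 h 32 min + 9 h 45 min + 7 h 58 min + 11 h 7 min + 5 h 38 min = 51 h 57 min.

51 h 57 min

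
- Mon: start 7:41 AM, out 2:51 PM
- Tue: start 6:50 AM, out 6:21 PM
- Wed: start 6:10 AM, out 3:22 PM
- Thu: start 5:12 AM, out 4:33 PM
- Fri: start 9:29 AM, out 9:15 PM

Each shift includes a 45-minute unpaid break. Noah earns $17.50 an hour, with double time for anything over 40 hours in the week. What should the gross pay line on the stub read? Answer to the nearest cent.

Mon: 7:41 AM–2:51 PM = 7 h 10 min; less 45 min break → 6 h 25 min
Tue: 6:50 AM–6:21 PM = 11 h 31 min; less 45 min break → 10 h 46 min
Wed: 6:10 AM–3:22 PM = 9 h 12 min; less 45 min break → 8 h 27 min
Thu: 5:12 AM–4:33 PM = 11 h 21 min; less 45 min break → 10 h 36 min
Fri: 9:29 AM–9:15 PM = 11 h 46 min; less 45 min break → 11 h 1 min
Total worked: 47 h 15 min = 2835 min.
Regular 40 h 0 min = 2400 min at $17.50/h; overtime 7 h 15 min = 435 min at $35.00/h.
Pay = (2400 × $17.50 + 435 × $35.00) ÷ 60 = $953.75.

$953.75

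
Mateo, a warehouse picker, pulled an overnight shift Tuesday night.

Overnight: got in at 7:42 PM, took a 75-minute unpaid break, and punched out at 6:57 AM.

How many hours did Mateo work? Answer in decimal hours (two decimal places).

Overnight: 7:42 PM → midnight = 4 h 18 min; midnight → 6:57 AM = 6 h 57 min; span 11 h 15 min; less 75 min break → 10 h 0 min

10.00 hours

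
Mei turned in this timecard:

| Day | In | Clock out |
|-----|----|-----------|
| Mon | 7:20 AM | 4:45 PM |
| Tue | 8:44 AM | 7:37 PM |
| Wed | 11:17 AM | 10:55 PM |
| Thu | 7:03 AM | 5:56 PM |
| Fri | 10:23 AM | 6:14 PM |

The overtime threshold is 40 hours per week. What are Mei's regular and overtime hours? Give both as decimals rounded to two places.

Regular 40.00 hours, overtime 10.67 hours

Mon: 7:20 AM–4:45 PM = 9 h 25 min
Tue: 8:44 AM–7:37 PM = 10 h 53 min
Wed: 11:17 AM–10:55 PM = 11 h 38 min
Thu: 7:03 AM–5:56 PM = 10 h 53 min
Fri: 10:23 AM–6:14 PM = 7 h 51 min
Total worked: 50 h 40 min = 50.67 h.
Threshold 40 h → overtime 10 h 40 min, regular 40 h 0 min.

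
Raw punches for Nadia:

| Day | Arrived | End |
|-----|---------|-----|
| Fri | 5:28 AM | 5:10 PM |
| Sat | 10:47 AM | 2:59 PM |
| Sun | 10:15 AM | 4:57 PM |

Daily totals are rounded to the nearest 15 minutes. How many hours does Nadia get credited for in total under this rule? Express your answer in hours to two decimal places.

Fri: 5:28 AM–5:10 PM = 11 h 42 min → rounds to 11 h 45 min
Sat: 10:47 AM–2:59 PM = 4 h 12 min → rounds to 4 h 15 min
Sun: 10:15 AM–4:57 PM = 6 h 42 min → rounds to 6 h 45 min
Total credited: 22 h 45 min.

22.75 hours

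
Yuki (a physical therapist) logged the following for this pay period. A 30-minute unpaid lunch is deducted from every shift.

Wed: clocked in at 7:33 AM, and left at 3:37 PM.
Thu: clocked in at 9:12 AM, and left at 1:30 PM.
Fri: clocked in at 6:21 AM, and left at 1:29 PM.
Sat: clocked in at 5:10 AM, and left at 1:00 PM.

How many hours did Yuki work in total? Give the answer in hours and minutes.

25 h 20 min

Wed: 7:33 AM–3:37 PM = 8 h 4 min; less 30 min break → 7 h 34 min
Thu: 9:12 AM–1:30 PM = 4 h 18 min; less 30 min break → 3 h 48 min
Fri: 6:21 AM–1:29 PM = 7 h 8 min; less 30 min break → 6 h 38 min
Sat: 5:10 AM–1:00 PM = 7 h 50 min; less 30 min break → 7 h 20 min
Total: 7 h 34 min + 3 h 48 min + 6 h 38 min + 7 h 20 min = 25 h 20 min.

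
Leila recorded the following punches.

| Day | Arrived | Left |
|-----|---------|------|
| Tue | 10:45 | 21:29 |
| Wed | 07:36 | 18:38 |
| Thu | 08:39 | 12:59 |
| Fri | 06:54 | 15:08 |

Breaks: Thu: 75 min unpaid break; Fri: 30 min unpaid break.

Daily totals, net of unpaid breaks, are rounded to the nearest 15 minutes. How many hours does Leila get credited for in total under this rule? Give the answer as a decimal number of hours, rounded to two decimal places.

32.50 hours

Tue: 10:45–21:29 = 10 h 44 min → rounds to 10 h 45 min
Wed: 07:36–18:38 = 11 h 2 min → rounds to 11 h 0 min
Thu: 08:39–12:59 = 4 h 20 min − 75 min = 3 h 5 min → rounds to 3 h 0 min
Fri: 06:54–15:08 = 8 h 14 min − 30 min = 7 h 44 min → rounds to 7 h 45 min
Total credited: 32 h 30 min.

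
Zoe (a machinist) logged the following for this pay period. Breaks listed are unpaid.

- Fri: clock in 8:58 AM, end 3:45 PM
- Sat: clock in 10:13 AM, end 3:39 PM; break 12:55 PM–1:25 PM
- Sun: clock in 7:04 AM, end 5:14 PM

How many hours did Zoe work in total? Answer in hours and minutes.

Fri: 8:58 AM–3:45 PM = 6 h 47 min
Sat: 10:13 AM–3:39 PM = 5 h 26 min; less 30 min break → 4 h 56 min
Sun: 7:04 AM–5:14 PM = 10 h 10 min
Total: 6 h 47 min + 4 h 56 min + 10 h 10 min = 21 h 53 min.

21 h 53 min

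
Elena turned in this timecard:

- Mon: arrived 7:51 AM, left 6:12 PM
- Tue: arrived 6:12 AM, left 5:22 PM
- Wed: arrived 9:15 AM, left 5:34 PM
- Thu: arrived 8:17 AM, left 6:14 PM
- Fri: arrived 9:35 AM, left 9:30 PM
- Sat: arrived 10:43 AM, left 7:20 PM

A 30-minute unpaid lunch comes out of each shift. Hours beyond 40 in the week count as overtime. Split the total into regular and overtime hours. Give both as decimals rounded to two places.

Mon: 7:51 AM–6:12 PM = 10 h 21 min; less 30 min break → 9 h 51 min
Tue: 6:12 AM–5:22 PM = 11 h 10 min; less 30 min break → 10 h 40 min
Wed: 9:15 AM–5:34 PM = 8 h 19 min; less 30 min break → 7 h 49 min
Thu: 8:17 AM–6:14 PM = 9 h 57 min; less 30 min break → 9 h 27 min
Fri: 9:35 AM–9:30 PM = 11 h 55 min; less 30 min break → 11 h 25 min
Sat: 10:43 AM–7:20 PM = 8 h 37 min; less 30 min break → 8 h 7 min
Total worked: 57 h 19 min = 57.32 h.
Threshold 40 h → overtime 17 h 19 min, regular 40 h 0 min.

Regular 40.00 hours, overtime 17.32 hours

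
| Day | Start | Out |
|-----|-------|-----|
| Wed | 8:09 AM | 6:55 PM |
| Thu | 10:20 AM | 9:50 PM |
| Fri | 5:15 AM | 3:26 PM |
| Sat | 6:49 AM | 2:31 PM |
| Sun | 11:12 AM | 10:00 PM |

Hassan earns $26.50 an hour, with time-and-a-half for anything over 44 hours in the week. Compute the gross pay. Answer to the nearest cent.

$1442.26

Wed: 8:09 AM–6:55 PM = 10 h 46 min
Thu: 10:20 AM–9:50 PM = 11 h 30 min
Fri: 5:15 AM–3:26 PM = 10 h 11 min
Sat: 6:49 AM–2:31 PM = 7 h 42 min
Sun: 11:12 AM–10:00 PM = 10 h 48 min
Total worked: 50 h 57 min = 3057 min.
Regular 44 h 0 min = 2640 min at $26.50/h; overtime 6 h 57 min = 417 min at $39.75/h.
Pay = (2640 × $26.50 + 417 × $39.75) ÷ 60 = $1442.26.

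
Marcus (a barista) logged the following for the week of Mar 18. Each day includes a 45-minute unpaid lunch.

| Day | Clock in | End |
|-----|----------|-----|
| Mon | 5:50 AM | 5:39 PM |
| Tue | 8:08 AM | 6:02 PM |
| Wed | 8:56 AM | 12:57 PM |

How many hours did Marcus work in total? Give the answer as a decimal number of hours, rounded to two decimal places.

23.48 hours

Mon: 5:50 AM–5:39 PM = 11 h 49 min; less 45 min break → 11 h 4 min
Tue: 8:08 AM–6:02 PM = 9 h 54 min; less 45 min break → 9 h 9 min
Wed: 8:56 AM–12:57 PM = 4 h 1 min; less 45 min break → 3 h 16 min
Total: 11 h 4 min + 9 h 9 min + 3 h 16 min = 23 h 29 min.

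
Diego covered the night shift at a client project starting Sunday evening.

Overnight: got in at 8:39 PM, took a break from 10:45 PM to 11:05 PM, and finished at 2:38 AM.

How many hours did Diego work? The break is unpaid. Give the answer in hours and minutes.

Overnight: 8:39 PM → midnight = 3 h 21 min; midnight → 2:38 AM = 2 h 38 min; span 5 h 59 min; less 20 min break → 5 h 39 min

5 h 39 min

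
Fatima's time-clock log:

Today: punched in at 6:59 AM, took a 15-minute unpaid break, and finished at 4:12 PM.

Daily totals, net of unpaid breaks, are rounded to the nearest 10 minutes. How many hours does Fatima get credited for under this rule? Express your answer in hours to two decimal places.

9.00 hours

Today: 6:59 AM–4:12 PM = 9 h 13 min − 15 min = 8 h 58 min → rounds to 9 h 0 min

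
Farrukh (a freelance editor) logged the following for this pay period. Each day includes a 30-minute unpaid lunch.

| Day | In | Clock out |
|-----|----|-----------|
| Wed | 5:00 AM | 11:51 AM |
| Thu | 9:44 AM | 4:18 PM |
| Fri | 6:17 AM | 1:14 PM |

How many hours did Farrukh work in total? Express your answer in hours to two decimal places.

Wed: 5:00 AM–11:51 AM = 6 h 51 min; less 30 min break → 6 h 21 min
Thu: 9:44 AM–4:18 PM = 6 h 34 min; less 30 min break → 6 h 4 min
Fri: 6:17 AM–1:14 PM = 6 h 57 min; less 30 min break → 6 h 27 min
Total: 6 h 21 min + 6 h 4 min + 6 h 27 min = 18 h 52 min.

18.87 hours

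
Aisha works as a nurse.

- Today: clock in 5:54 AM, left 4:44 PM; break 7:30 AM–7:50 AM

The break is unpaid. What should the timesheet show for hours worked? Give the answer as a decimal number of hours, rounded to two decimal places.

Today: 5:54 AM–4:44 PM = 10 h 50 min; less 20 min break → 10 h 30 min

10.50 hours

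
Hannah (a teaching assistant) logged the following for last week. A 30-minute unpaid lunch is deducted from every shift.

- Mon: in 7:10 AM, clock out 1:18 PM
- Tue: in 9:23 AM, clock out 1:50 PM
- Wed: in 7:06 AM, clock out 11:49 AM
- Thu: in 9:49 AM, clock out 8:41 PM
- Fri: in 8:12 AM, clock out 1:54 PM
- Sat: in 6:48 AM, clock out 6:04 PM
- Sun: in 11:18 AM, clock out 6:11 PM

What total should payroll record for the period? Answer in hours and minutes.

46 h 31 min

Mon: 7:10 AM–1:18 PM = 6 h 8 min; less 30 min break → 5 h 38 min
Tue: 9:23 AM–1:50 PM = 4 h 27 min; less 30 min break → 3 h 57 min
Wed: 7:06 AM–11:49 AM = 4 h 43 min; less 30 min break → 4 h 13 min
Thu: 9:49 AM–8:41 PM = 10 h 52 min; less 30 min break → 10 h 22 min
Fri: 8:12 AM–1:54 PM = 5 h 42 min; less 30 min break → 5 h 12 min
Sat: 6:48 AM–6:04 PM = 11 h 16 min; less 30 min break → 10 h 46 min
Sun: 11:18 AM–6:11 PM = 6 h 53 min; less 30 min break → 6 h 23 min
Total: 5 h 38 min + 3 h 57 min + 4 h 13 min + 10 h 22 min + 5 h 12 min + 10 h 46 min + 6 h 23 min = 46 h 31 min.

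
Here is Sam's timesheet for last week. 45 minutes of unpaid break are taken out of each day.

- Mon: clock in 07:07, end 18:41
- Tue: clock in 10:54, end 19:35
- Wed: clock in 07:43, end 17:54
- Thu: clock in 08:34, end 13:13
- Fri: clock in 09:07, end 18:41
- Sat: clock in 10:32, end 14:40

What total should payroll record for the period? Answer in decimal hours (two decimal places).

44.28 hours

Mon: 07:07–18:41 = 11 h 34 min; less 45 min break → 10 h 49 min
Tue: 10:54–19:35 = 8 h 41 min; less 45 min break → 7 h 56 min
Wed: 07:43–17:54 = 10 h 11 min; less 45 min break → 9 h 26 min
Thu: 08:34–13:13 = 4 h 39 min; less 45 min break → 3 h 54 min
Fri: 09:07–18:41 = 9 h 34 min; less 45 min break → 8 h 49 min
Sat: 10:32–14:40 = 4 h 8 min; less 45 min break → 3 h 23 min
Total: 10 h 49 min + 7 h 56 min + 9 h 26 min + 3 h 54 min + 8 h 49 min + 3 h 23 min = 44 h 17 min.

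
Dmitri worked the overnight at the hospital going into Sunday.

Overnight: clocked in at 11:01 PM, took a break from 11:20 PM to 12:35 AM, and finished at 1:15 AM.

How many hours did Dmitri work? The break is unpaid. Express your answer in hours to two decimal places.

0.98 hours

Overnight: 11:01 PM → midnight = 0 h 59 min; midnight → 1:15 AM = 1 h 15 min; span 2 h 14 min; less 75 min break → 0 h 59 min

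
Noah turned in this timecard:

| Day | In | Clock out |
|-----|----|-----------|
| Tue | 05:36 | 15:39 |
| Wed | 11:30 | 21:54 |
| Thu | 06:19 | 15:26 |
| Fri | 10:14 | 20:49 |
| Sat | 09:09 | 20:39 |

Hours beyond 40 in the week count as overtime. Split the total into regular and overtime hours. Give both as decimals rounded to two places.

Regular 40.00 hours, overtime 11.65 hours

Tue: 05:36–15:39 = 10 h 3 min
Wed: 11:30–21:54 = 10 h 24 min
Thu: 06:19–15:26 = 9 h 7 min
Fri: 10:14–20:49 = 10 h 35 min
Sat: 09:09–20:39 = 11 h 30 min
Total worked: 51 h 39 min = 51.65 h.
Threshold 40 h → overtime 11 h 39 min, regular 40 h 0 min.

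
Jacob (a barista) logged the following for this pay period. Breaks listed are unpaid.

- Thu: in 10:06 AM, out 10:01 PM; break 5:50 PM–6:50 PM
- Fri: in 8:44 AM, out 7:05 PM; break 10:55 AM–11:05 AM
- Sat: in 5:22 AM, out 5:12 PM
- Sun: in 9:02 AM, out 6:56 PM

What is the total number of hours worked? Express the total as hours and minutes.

Thu: 10:06 AM–10:01 PM = 11 h 55 min; less 60 min break → 10 h 55 min
Fri: 8:44 AM–7:05 PM = 10 h 21 min; less 10 min break → 10 h 11 min
Sat: 5:22 AM–5:12 PM = 11 h 50 min
Sun: 9:02 AM–6:56 PM = 9 h 54 min
Total: 10 h 55 min + 10 h 11 min + 11 h 50 min + 9 h 54 min = 42 h 50 min.

42 h 50 min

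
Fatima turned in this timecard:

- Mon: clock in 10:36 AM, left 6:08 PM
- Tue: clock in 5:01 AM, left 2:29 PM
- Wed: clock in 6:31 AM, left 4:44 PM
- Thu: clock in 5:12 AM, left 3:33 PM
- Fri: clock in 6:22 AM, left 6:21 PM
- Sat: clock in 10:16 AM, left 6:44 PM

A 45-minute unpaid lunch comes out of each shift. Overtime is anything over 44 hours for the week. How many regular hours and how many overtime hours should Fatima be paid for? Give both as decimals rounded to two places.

Mon: 10:36 AM–6:08 PM = 7 h 32 min; less 45 min break → 6 h 47 min
Tue: 5:01 AM–2:29 PM = 9 h 28 min; less 45 min break → 8 h 43 min
Wed: 6:31 AM–4:44 PM = 10 h 13 min; less 45 min break → 9 h 28 min
Thu: 5:12 AM–3:33 PM = 10 h 21 min; less 45 min break → 9 h 36 min
Fri: 6:22 AM–6:21 PM = 11 h 59 min; less 45 min break → 11 h 14 min
Sat: 10:16 AM–6:44 PM = 8 h 28 min; less 45 min break → 7 h 43 min
Total worked: 53 h 31 min = 53.52 h.
Threshold 44 h → overtime 9 h 31 min, regular 44 h 0 min.

Regular 44.00 hours, overtime 9.52 hours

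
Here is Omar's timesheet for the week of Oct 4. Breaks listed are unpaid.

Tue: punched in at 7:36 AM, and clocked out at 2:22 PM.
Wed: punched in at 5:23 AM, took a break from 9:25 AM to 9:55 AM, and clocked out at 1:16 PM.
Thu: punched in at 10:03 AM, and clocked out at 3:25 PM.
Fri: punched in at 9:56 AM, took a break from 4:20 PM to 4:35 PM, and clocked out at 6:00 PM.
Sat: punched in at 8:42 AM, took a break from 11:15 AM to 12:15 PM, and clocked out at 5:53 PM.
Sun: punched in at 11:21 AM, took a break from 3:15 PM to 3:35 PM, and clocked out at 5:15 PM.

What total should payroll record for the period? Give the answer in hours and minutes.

41 h 5 min

Tue: 7:36 AM–2:22 PM = 6 h 46 min
Wed: 5:23 AM–1:16 PM = 7 h 53 min; less 30 min break → 7 h 23 min
Thu: 10:03 AM–3:25 PM = 5 h 22 min
Fri: 9:56 AM–6:00 PM = 8 h 4 min; less 15 min break → 7 h 49 min
Sat: 8:42 AM–5:53 PM = 9 h 11 min; less 60 min break → 8 h 11 min
Sun: 11:21 AM–5:15 PM = 5 h 54 min; less 20 min break → 5 h 34 min
Total: 6 h 46 min + 7 h 23 min + 5 h 22 min + 7 h 49 min + 8 h 11 min + 5 h 34 min = 41 h 5 min.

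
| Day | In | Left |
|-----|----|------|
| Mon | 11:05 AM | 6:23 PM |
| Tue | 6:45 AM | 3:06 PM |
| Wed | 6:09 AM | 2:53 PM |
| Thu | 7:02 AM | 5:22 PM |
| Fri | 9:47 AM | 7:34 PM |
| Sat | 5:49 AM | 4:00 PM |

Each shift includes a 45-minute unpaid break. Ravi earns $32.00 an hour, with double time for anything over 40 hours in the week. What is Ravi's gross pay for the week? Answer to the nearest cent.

$1931.73

Mon: 11:05 AM–6:23 PM = 7 h 18 min; less 45 min break → 6 h 33 min
Tue: 6:45 AM–3:06 PM = 8 h 21 min; less 45 min break → 7 h 36 min
Wed: 6:09 AM–2:53 PM = 8 h 44 min; less 45 min break → 7 h 59 min
Thu: 7:02 AM–5:22 PM = 10 h 20 min; less 45 min break → 9 h 35 min
Fri: 9:47 AM–7:34 PM = 9 h 47 min; less 45 min break → 9 h 2 min
Sat: 5:49 AM–4:00 PM = 10 h 11 min; less 45 min break → 9 h 26 min
Total worked: 50 h 11 min = 3011 min.
Regular 40 h 0 min = 2400 min at $32.00/h; overtime 10 h 11 min = 611 min at $64.00/h.
Pay = (2400 × $32.00 + 611 × $64.00) ÷ 60 = $1931.73.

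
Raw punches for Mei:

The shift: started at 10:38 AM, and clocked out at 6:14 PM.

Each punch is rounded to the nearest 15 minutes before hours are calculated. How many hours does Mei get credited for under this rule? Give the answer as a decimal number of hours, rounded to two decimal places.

The shift: in 10:38 AM→10:45 AM, out 6:14 PM→6:15 PM; 7 h 30 min

7.50 hours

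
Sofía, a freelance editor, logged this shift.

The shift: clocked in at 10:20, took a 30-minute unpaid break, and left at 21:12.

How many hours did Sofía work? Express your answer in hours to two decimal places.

The shift: 10:20–21:12 = 10 h 52 min; less 30 min break → 10 h 22 min

10.37 hours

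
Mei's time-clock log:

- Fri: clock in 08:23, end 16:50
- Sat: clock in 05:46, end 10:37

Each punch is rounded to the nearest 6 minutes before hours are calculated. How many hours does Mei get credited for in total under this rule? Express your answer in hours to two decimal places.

Fri: in 08:23→08:24, out 16:50→16:48; 8 h 24 min
Sat: in 05:46→05:48, out 10:37→10:36; 4 h 48 min
Total credited: 13 h 12 min.

13.20 hours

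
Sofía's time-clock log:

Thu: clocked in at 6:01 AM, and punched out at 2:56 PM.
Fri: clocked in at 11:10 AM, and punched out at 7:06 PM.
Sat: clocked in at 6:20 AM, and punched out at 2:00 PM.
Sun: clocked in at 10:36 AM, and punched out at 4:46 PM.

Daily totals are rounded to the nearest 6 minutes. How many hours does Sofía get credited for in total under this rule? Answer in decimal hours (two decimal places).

30.70 hours

Thu: 6:01 AM–2:56 PM = 8 h 55 min → rounds to 8 h 54 min
Fri: 11:10 AM–7:06 PM = 7 h 56 min → rounds to 7 h 54 min
Sat: 6:20 AM–2:00 PM = 7 h 40 min → rounds to 7 h 42 min
Sun: 10:36 AM–4:46 PM = 6 h 10 min → rounds to 6 h 12 min
Total credited: 30 h 42 min.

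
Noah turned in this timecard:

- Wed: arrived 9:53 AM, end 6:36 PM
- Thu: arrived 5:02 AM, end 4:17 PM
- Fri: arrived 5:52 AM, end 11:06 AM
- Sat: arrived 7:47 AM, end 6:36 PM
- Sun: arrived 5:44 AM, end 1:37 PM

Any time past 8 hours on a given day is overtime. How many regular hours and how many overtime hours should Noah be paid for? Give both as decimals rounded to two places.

Wed: 9:53 AM–6:36 PM = 8 h 43 min
Thu: 5:02 AM–4:17 PM = 11 h 15 min
Fri: 5:52 AM–11:06 AM = 5 h 14 min
Sat: 7:47 AM–6:36 PM = 10 h 49 min
Sun: 5:44 AM–1:37 PM = 7 h 53 min
Wed reg 8 h 0 min / OT 0 h 43 min; Thu reg 8 h 0 min / OT 3 h 15 min; Fri reg 5 h 14 min / OT 0 h 0 min; Sat reg 8 h 0 min / OT 2 h 49 min; Sun reg 7 h 53 min / OT 0 h 0 min.
Totals: regular 37 h 7 min, overtime 6 h 47 min.

Regular 37.12 hours, overtime 6.78 hours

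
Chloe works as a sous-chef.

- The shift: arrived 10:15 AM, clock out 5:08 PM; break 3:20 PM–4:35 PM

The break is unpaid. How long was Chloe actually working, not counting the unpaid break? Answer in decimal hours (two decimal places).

5.63 hours

The shift: 10:15 AM–5:08 PM = 6 h 53 min; less 75 min break → 5 h 38 min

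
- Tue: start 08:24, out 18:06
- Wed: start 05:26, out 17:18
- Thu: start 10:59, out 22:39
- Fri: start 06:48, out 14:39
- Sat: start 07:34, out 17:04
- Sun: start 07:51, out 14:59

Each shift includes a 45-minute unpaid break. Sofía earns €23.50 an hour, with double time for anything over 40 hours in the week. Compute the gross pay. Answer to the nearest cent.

Tue: 08:24–18:06 = 9 h 42 min; less 45 min break → 8 h 57 min
Wed: 05:26–17:18 = 11 h 52 min; less 45 min break → 11 h 7 min
Thu: 10:59–22:39 = 11 h 40 min; less 45 min break → 10 h 55 min
Fri: 06:48–14:39 = 7 h 51 min; less 45 min break → 7 h 6 min
Sat: 07:34–17:04 = 9 h 30 min; less 45 min break → 8 h 45 min
Sun: 07:51–14:59 = 7 h 8 min; less 45 min break → 6 h 23 min
Total worked: 53 h 13 min = 3193 min.
Regular 40 h 0 min = 2400 min at €23.50/h; overtime 13 h 13 min = 793 min at €47.00/h.
Pay = (2400 × €23.50 + 793 × €47.00) ÷ 60 = €1561.18.

€1561.18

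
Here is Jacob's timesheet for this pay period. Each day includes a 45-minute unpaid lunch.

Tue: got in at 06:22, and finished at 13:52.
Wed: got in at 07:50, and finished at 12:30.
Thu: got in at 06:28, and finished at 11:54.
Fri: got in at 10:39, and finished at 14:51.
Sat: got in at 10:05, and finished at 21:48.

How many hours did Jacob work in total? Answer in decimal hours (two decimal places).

Tue: 06:22–13:52 = 7 h 30 min; less 45 min break → 6 h 45 min
Wed: 07:50–12:30 = 4 h 40 min; less 45 min break → 3 h 55 min
Thu: 06:28–11:54 = 5 h 26 min; less 45 min break → 4 h 41 min
Fri: 10:39–14:51 = 4 h 12 min; less 45 min break → 3 h 27 min
Sat: 10:05–21:48 = 11 h 43 min; less 45 min break → 10 h 58 min
Total: 6 h 45 min + 3 h 55 min + 4 h 41 min + 3 h 27 min + 10 h 58 min = 29 h 46 min.

29.77 hours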